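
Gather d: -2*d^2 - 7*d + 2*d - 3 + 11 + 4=-2*d^2 - 5*d + 12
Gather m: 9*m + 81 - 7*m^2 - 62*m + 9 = -7*m^2 - 53*m + 90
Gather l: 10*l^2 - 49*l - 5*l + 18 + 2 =10*l^2 - 54*l + 20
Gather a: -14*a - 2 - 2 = -14*a - 4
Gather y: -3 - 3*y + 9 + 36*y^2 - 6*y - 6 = 36*y^2 - 9*y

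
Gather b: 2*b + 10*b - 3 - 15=12*b - 18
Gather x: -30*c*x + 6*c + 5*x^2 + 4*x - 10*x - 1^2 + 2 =6*c + 5*x^2 + x*(-30*c - 6) + 1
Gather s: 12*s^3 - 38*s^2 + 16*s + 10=12*s^3 - 38*s^2 + 16*s + 10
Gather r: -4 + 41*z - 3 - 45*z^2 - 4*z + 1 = -45*z^2 + 37*z - 6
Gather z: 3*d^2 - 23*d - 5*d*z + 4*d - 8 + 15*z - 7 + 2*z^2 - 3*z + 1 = 3*d^2 - 19*d + 2*z^2 + z*(12 - 5*d) - 14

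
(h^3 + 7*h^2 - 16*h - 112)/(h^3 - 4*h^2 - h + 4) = (h^2 + 11*h + 28)/(h^2 - 1)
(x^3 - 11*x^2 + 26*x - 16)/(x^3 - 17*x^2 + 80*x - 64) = (x - 2)/(x - 8)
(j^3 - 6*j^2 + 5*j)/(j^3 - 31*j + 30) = j/(j + 6)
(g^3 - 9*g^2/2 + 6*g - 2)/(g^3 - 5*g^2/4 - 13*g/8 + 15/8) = 4*(2*g^3 - 9*g^2 + 12*g - 4)/(8*g^3 - 10*g^2 - 13*g + 15)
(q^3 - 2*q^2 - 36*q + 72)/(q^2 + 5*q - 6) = (q^2 - 8*q + 12)/(q - 1)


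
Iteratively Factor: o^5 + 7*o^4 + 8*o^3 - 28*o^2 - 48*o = (o - 2)*(o^4 + 9*o^3 + 26*o^2 + 24*o) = (o - 2)*(o + 3)*(o^3 + 6*o^2 + 8*o) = (o - 2)*(o + 2)*(o + 3)*(o^2 + 4*o) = o*(o - 2)*(o + 2)*(o + 3)*(o + 4)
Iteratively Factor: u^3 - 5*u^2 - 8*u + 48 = (u - 4)*(u^2 - u - 12) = (u - 4)^2*(u + 3)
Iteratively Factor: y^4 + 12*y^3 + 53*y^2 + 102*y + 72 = (y + 2)*(y^3 + 10*y^2 + 33*y + 36) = (y + 2)*(y + 3)*(y^2 + 7*y + 12) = (y + 2)*(y + 3)*(y + 4)*(y + 3)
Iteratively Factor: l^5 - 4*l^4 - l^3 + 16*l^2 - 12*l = (l - 3)*(l^4 - l^3 - 4*l^2 + 4*l) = (l - 3)*(l + 2)*(l^3 - 3*l^2 + 2*l) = (l - 3)*(l - 1)*(l + 2)*(l^2 - 2*l) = l*(l - 3)*(l - 1)*(l + 2)*(l - 2)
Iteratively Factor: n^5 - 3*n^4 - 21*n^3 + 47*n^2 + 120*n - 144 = (n - 4)*(n^4 + n^3 - 17*n^2 - 21*n + 36) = (n - 4)*(n + 3)*(n^3 - 2*n^2 - 11*n + 12) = (n - 4)*(n + 3)^2*(n^2 - 5*n + 4) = (n - 4)*(n - 1)*(n + 3)^2*(n - 4)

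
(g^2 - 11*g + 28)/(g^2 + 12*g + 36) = (g^2 - 11*g + 28)/(g^2 + 12*g + 36)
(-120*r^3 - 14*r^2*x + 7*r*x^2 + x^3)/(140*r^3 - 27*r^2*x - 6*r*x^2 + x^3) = (6*r + x)/(-7*r + x)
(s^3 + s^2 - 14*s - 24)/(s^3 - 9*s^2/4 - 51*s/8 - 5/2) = 8*(s^2 + 5*s + 6)/(8*s^2 + 14*s + 5)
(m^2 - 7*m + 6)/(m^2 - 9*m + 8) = (m - 6)/(m - 8)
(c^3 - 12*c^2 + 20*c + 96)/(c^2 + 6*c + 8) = (c^2 - 14*c + 48)/(c + 4)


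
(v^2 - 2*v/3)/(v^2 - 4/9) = 3*v/(3*v + 2)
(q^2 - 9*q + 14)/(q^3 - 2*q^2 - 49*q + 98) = 1/(q + 7)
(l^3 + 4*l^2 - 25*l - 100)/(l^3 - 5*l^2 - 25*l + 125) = (l + 4)/(l - 5)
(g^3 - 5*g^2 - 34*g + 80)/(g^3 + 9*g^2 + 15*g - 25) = (g^2 - 10*g + 16)/(g^2 + 4*g - 5)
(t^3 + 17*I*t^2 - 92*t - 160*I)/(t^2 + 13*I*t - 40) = t + 4*I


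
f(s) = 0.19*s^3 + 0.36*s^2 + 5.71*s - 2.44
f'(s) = 0.57*s^2 + 0.72*s + 5.71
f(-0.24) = -3.79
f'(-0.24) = 5.57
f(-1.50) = -10.84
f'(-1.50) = 5.91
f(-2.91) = -20.69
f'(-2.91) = 8.44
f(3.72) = 33.56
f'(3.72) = 16.28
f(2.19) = 13.79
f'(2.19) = 10.02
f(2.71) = 19.46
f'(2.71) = 11.85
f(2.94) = 22.29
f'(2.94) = 12.75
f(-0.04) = -2.67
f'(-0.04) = 5.68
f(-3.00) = -21.46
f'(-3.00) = 8.68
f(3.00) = 23.06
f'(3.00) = 13.00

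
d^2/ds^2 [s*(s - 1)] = 2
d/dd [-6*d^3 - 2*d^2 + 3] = 2*d*(-9*d - 2)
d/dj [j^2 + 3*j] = 2*j + 3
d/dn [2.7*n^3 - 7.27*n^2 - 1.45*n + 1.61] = 8.1*n^2 - 14.54*n - 1.45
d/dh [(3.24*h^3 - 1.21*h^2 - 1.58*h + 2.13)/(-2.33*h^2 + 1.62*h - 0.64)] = (-7.5492*h^4 + 10.4976*h^3 - 11.8624*h^2 + 11.4746*h - 2.4394)/(5.4289*h^4 - 7.5492*h^3 + 5.6068*h^2 - 2.0736*h + 0.4096)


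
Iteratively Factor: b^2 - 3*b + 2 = (b - 1)*(b - 2)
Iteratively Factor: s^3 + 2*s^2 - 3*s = (s)*(s^2 + 2*s - 3) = s*(s - 1)*(s + 3)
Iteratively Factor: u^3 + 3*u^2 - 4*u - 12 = (u + 2)*(u^2 + u - 6) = (u - 2)*(u + 2)*(u + 3)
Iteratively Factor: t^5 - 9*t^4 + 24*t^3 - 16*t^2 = (t)*(t^4 - 9*t^3 + 24*t^2 - 16*t) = t*(t - 1)*(t^3 - 8*t^2 + 16*t) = t*(t - 4)*(t - 1)*(t^2 - 4*t) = t*(t - 4)^2*(t - 1)*(t)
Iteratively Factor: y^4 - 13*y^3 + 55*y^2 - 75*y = (y - 5)*(y^3 - 8*y^2 + 15*y) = (y - 5)*(y - 3)*(y^2 - 5*y) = (y - 5)^2*(y - 3)*(y)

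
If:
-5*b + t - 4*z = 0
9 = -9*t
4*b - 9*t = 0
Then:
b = -9/4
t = -1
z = 41/16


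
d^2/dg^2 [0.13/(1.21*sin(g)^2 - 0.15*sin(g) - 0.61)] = (0.761332*sin(g)^4 - 0.070785*sin(g)^3 - 0.755261*sin(g)^2 + 0.129675*sin(g) - 0.197756)/(-1.21*sin(g)^2 + 0.15*sin(g) + 0.61)^3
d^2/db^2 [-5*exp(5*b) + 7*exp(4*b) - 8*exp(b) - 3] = (-125*exp(4*b) + 112*exp(3*b) - 8)*exp(b)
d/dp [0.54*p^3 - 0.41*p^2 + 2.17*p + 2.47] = 1.62*p^2 - 0.82*p + 2.17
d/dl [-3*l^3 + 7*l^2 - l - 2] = -9*l^2 + 14*l - 1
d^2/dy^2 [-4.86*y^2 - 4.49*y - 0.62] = -9.72000000000000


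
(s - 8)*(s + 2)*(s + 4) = s^3 - 2*s^2 - 40*s - 64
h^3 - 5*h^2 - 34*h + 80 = (h - 8)*(h - 2)*(h + 5)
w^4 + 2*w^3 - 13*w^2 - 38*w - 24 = (w - 4)*(w + 1)*(w + 2)*(w + 3)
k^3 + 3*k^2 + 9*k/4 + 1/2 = (k + 1/2)^2*(k + 2)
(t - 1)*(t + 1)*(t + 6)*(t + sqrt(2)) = t^4 + sqrt(2)*t^3 + 6*t^3 - t^2 + 6*sqrt(2)*t^2 - 6*t - sqrt(2)*t - 6*sqrt(2)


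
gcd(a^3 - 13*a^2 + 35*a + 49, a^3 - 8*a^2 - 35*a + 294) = a^2 - 14*a + 49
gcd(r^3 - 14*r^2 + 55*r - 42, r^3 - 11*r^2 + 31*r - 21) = r^2 - 8*r + 7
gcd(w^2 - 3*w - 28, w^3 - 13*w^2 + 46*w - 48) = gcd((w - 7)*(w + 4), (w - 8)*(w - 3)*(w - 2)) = 1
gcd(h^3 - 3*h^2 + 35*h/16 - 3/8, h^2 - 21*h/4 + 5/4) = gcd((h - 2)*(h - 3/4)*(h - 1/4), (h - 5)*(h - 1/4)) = h - 1/4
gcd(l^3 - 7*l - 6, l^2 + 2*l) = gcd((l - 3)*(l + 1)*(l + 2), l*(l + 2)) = l + 2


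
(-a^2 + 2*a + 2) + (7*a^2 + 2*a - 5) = 6*a^2 + 4*a - 3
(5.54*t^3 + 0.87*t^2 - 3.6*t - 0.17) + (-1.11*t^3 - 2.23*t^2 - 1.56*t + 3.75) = 4.43*t^3 - 1.36*t^2 - 5.16*t + 3.58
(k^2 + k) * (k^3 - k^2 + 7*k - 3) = k^5 + 6*k^3 + 4*k^2 - 3*k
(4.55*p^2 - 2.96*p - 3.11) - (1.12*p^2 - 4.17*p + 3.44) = 3.43*p^2 + 1.21*p - 6.55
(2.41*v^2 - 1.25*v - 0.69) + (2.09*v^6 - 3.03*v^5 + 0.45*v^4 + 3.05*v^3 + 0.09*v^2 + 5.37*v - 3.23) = 2.09*v^6 - 3.03*v^5 + 0.45*v^4 + 3.05*v^3 + 2.5*v^2 + 4.12*v - 3.92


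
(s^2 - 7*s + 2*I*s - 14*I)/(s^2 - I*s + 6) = (s - 7)/(s - 3*I)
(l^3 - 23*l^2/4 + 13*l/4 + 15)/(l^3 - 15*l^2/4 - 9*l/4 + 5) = (l - 3)/(l - 1)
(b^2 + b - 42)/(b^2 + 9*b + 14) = (b - 6)/(b + 2)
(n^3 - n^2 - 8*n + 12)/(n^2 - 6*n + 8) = (n^2 + n - 6)/(n - 4)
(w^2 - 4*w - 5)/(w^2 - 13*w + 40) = (w + 1)/(w - 8)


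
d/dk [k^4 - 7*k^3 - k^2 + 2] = k*(4*k^2 - 21*k - 2)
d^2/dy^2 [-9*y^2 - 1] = -18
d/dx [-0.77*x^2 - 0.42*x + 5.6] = -1.54*x - 0.42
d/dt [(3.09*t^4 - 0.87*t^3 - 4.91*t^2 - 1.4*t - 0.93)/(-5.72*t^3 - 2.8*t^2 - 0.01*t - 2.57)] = (-17.6748*t^6 - 17.304*t^5 - 25.7419*t^4 - 47.7638*t^3 - 13.122*t^2 + 20.0294*t + 3.5887)/(32.7184*t^6 + 32.032*t^5 + 7.9544*t^4 + 29.4568*t^3 + 14.3921*t^2 + 0.0514*t + 6.6049)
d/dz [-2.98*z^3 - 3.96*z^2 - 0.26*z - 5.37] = -8.94*z^2 - 7.92*z - 0.26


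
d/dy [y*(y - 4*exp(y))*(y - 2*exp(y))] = -6*y^2*exp(y) + 3*y^2 + 16*y*exp(2*y) - 12*y*exp(y) + 8*exp(2*y)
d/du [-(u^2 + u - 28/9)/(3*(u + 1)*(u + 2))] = 2*(-9*u^2 - 46*u - 51)/(27*(u^4 + 6*u^3 + 13*u^2 + 12*u + 4))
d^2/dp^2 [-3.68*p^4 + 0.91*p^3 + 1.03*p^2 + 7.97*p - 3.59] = -44.16*p^2 + 5.46*p + 2.06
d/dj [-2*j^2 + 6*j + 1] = 6 - 4*j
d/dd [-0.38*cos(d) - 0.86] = 0.38*sin(d)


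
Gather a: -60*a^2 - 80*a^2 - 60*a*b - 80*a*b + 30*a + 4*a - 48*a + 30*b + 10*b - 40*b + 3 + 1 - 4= -140*a^2 + a*(-140*b - 14)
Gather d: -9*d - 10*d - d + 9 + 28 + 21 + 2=60 - 20*d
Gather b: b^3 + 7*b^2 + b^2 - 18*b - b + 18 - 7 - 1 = b^3 + 8*b^2 - 19*b + 10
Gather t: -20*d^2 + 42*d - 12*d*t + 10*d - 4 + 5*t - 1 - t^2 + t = -20*d^2 + 52*d - t^2 + t*(6 - 12*d) - 5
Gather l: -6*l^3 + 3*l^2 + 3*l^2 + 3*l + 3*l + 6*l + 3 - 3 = -6*l^3 + 6*l^2 + 12*l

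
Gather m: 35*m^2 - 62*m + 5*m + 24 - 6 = 35*m^2 - 57*m + 18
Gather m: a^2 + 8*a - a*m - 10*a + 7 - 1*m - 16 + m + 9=a^2 - a*m - 2*a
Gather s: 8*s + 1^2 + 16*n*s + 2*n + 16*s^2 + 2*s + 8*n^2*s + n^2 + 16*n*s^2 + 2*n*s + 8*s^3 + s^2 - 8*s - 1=n^2 + 2*n + 8*s^3 + s^2*(16*n + 17) + s*(8*n^2 + 18*n + 2)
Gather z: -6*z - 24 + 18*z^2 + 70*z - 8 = 18*z^2 + 64*z - 32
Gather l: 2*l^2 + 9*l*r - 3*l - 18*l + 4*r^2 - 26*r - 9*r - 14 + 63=2*l^2 + l*(9*r - 21) + 4*r^2 - 35*r + 49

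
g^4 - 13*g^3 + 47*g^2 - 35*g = g*(g - 7)*(g - 5)*(g - 1)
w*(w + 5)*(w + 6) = w^3 + 11*w^2 + 30*w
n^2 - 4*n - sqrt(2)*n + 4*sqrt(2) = (n - 4)*(n - sqrt(2))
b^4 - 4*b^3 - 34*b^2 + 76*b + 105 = (b - 7)*(b - 3)*(b + 1)*(b + 5)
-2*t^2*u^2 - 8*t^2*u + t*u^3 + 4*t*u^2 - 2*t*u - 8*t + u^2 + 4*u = (-2*t + u)*(u + 4)*(t*u + 1)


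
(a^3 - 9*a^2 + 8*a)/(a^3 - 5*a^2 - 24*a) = (a - 1)/(a + 3)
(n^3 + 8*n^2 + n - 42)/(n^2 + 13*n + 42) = (n^2 + n - 6)/(n + 6)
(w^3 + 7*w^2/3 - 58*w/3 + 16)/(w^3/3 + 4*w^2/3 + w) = (3*w^3 + 7*w^2 - 58*w + 48)/(w*(w^2 + 4*w + 3))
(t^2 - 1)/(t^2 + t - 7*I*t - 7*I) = (t - 1)/(t - 7*I)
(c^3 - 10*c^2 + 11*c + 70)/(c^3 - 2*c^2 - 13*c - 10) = (c - 7)/(c + 1)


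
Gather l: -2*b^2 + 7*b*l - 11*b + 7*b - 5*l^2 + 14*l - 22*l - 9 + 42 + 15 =-2*b^2 - 4*b - 5*l^2 + l*(7*b - 8) + 48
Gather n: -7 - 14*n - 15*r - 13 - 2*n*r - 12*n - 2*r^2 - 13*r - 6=n*(-2*r - 26) - 2*r^2 - 28*r - 26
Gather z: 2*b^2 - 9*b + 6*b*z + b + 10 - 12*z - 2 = 2*b^2 - 8*b + z*(6*b - 12) + 8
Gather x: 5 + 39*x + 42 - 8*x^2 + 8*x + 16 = -8*x^2 + 47*x + 63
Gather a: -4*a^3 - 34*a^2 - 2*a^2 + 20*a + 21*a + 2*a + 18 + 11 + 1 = -4*a^3 - 36*a^2 + 43*a + 30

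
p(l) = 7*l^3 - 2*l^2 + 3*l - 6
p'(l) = 21*l^2 - 4*l + 3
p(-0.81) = -13.46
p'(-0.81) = 20.02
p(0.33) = -4.98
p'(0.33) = 3.97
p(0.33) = -4.98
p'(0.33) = 3.97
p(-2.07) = -82.87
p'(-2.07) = 101.26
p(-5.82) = -1471.17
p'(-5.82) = 737.60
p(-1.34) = -30.45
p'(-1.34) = 46.07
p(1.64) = 24.42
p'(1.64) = 52.92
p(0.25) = -5.27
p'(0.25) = 3.31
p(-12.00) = -12426.00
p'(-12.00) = 3075.00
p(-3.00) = -222.00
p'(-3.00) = 204.00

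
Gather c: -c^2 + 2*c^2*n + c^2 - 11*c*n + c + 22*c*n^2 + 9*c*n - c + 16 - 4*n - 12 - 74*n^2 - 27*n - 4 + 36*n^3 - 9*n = 2*c^2*n + c*(22*n^2 - 2*n) + 36*n^3 - 74*n^2 - 40*n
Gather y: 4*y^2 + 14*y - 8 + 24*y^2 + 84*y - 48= 28*y^2 + 98*y - 56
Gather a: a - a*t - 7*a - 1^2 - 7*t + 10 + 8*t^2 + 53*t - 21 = a*(-t - 6) + 8*t^2 + 46*t - 12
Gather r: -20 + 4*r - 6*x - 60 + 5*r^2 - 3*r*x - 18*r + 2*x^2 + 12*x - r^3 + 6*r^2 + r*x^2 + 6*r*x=-r^3 + 11*r^2 + r*(x^2 + 3*x - 14) + 2*x^2 + 6*x - 80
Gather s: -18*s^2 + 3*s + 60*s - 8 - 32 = -18*s^2 + 63*s - 40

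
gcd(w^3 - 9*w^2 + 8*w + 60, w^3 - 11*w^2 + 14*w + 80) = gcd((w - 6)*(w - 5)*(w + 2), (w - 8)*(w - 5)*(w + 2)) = w^2 - 3*w - 10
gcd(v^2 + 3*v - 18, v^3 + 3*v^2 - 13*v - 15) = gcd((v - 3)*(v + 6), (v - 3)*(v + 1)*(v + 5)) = v - 3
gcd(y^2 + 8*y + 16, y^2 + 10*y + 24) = y + 4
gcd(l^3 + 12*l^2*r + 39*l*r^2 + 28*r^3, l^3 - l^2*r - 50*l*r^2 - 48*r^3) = l + r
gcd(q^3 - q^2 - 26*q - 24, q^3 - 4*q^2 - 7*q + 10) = 1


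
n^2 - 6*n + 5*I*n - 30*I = (n - 6)*(n + 5*I)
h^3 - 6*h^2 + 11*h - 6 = (h - 3)*(h - 2)*(h - 1)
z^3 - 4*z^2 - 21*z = z*(z - 7)*(z + 3)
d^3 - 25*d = d*(d - 5)*(d + 5)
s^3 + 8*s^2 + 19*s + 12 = (s + 1)*(s + 3)*(s + 4)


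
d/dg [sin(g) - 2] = cos(g)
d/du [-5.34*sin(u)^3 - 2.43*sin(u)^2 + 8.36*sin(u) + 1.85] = (-16.02*sin(u)^2 - 4.86*sin(u) + 8.36)*cos(u)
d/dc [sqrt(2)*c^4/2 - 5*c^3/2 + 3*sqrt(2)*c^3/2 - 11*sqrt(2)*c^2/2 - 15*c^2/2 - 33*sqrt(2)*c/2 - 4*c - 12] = 2*sqrt(2)*c^3 - 15*c^2/2 + 9*sqrt(2)*c^2/2 - 11*sqrt(2)*c - 15*c - 33*sqrt(2)/2 - 4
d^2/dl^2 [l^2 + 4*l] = 2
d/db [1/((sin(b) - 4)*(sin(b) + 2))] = 2*(1 - sin(b))*cos(b)/((sin(b) - 4)^2*(sin(b) + 2)^2)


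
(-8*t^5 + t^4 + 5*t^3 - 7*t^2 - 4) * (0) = 0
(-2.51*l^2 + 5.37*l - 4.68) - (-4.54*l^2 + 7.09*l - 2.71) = 2.03*l^2 - 1.72*l - 1.97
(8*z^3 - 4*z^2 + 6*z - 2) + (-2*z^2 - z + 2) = 8*z^3 - 6*z^2 + 5*z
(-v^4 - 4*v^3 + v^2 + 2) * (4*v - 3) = -4*v^5 - 13*v^4 + 16*v^3 - 3*v^2 + 8*v - 6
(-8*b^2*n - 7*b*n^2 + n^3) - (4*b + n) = -8*b^2*n - 7*b*n^2 - 4*b + n^3 - n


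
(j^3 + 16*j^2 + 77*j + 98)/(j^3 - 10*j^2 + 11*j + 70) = (j^2 + 14*j + 49)/(j^2 - 12*j + 35)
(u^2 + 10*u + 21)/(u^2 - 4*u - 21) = (u + 7)/(u - 7)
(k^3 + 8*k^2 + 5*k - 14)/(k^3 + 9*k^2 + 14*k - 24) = (k^2 + 9*k + 14)/(k^2 + 10*k + 24)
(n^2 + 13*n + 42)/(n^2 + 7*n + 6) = (n + 7)/(n + 1)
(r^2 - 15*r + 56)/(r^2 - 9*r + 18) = (r^2 - 15*r + 56)/(r^2 - 9*r + 18)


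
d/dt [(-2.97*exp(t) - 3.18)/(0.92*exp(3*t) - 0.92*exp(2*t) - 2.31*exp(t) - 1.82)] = (5.4648*exp(3*t) + 6.0444*exp(2*t) - 5.8512*exp(t) - 1.9404)*exp(t)/(0.8464*exp(6*t) - 1.6928*exp(5*t) - 3.404*exp(4*t) + 0.9016*exp(3*t) + 8.6849*exp(2*t) + 8.4084*exp(t) + 3.3124)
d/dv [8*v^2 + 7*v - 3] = 16*v + 7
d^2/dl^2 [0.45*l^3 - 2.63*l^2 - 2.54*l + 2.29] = 2.7*l - 5.26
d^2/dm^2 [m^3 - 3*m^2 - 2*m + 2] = 6*m - 6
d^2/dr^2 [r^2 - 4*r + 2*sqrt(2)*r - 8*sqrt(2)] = 2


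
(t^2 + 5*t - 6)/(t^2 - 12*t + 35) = (t^2 + 5*t - 6)/(t^2 - 12*t + 35)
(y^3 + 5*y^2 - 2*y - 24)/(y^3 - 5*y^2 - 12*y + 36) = (y + 4)/(y - 6)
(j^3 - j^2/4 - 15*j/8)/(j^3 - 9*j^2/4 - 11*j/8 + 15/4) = j/(j - 2)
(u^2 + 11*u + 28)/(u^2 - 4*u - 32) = (u + 7)/(u - 8)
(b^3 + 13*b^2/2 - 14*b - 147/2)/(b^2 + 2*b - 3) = (2*b^2 + 7*b - 49)/(2*(b - 1))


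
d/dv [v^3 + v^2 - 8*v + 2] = 3*v^2 + 2*v - 8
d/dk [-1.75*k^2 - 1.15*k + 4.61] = -3.5*k - 1.15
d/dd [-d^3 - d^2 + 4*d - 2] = -3*d^2 - 2*d + 4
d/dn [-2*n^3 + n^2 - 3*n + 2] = -6*n^2 + 2*n - 3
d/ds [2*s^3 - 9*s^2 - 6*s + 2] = 6*s^2 - 18*s - 6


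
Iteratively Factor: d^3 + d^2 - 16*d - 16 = (d + 4)*(d^2 - 3*d - 4) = (d + 1)*(d + 4)*(d - 4)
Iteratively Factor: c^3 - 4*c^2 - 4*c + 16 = (c + 2)*(c^2 - 6*c + 8) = (c - 4)*(c + 2)*(c - 2)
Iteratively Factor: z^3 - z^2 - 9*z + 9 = (z + 3)*(z^2 - 4*z + 3) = (z - 3)*(z + 3)*(z - 1)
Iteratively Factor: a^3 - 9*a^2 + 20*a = (a - 5)*(a^2 - 4*a) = (a - 5)*(a - 4)*(a)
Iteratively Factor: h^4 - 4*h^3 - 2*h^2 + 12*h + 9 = (h - 3)*(h^3 - h^2 - 5*h - 3) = (h - 3)*(h + 1)*(h^2 - 2*h - 3) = (h - 3)*(h + 1)^2*(h - 3)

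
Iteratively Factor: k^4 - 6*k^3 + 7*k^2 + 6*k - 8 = (k - 2)*(k^3 - 4*k^2 - k + 4) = (k - 2)*(k + 1)*(k^2 - 5*k + 4) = (k - 2)*(k - 1)*(k + 1)*(k - 4)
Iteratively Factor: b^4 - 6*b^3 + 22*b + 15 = (b - 5)*(b^3 - b^2 - 5*b - 3) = (b - 5)*(b - 3)*(b^2 + 2*b + 1) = (b - 5)*(b - 3)*(b + 1)*(b + 1)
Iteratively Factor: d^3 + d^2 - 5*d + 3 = (d + 3)*(d^2 - 2*d + 1) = (d - 1)*(d + 3)*(d - 1)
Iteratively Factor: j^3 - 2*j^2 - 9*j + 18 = (j - 3)*(j^2 + j - 6) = (j - 3)*(j - 2)*(j + 3)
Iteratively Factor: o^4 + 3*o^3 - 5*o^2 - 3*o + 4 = (o + 4)*(o^3 - o^2 - o + 1) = (o - 1)*(o + 4)*(o^2 - 1) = (o - 1)*(o + 1)*(o + 4)*(o - 1)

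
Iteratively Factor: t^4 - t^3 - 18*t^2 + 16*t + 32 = (t - 4)*(t^3 + 3*t^2 - 6*t - 8) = (t - 4)*(t + 4)*(t^2 - t - 2) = (t - 4)*(t - 2)*(t + 4)*(t + 1)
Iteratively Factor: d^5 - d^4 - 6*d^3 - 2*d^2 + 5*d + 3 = (d - 1)*(d^4 - 6*d^2 - 8*d - 3) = (d - 1)*(d + 1)*(d^3 - d^2 - 5*d - 3) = (d - 1)*(d + 1)^2*(d^2 - 2*d - 3) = (d - 1)*(d + 1)^3*(d - 3)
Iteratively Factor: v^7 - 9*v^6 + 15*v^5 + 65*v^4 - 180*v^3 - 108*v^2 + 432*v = (v + 2)*(v^6 - 11*v^5 + 37*v^4 - 9*v^3 - 162*v^2 + 216*v) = v*(v + 2)*(v^5 - 11*v^4 + 37*v^3 - 9*v^2 - 162*v + 216) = v*(v - 3)*(v + 2)*(v^4 - 8*v^3 + 13*v^2 + 30*v - 72) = v*(v - 3)*(v + 2)^2*(v^3 - 10*v^2 + 33*v - 36) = v*(v - 4)*(v - 3)*(v + 2)^2*(v^2 - 6*v + 9) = v*(v - 4)*(v - 3)^2*(v + 2)^2*(v - 3)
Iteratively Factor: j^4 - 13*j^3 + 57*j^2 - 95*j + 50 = (j - 2)*(j^3 - 11*j^2 + 35*j - 25) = (j - 5)*(j - 2)*(j^2 - 6*j + 5) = (j - 5)*(j - 2)*(j - 1)*(j - 5)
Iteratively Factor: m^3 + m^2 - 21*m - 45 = (m + 3)*(m^2 - 2*m - 15) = (m + 3)^2*(m - 5)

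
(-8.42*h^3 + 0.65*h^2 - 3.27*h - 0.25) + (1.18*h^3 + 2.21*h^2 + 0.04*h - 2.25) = -7.24*h^3 + 2.86*h^2 - 3.23*h - 2.5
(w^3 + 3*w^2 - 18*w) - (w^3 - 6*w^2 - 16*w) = 9*w^2 - 2*w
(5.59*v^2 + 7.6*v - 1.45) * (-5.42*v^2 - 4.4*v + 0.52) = -30.2978*v^4 - 65.788*v^3 - 22.6742*v^2 + 10.332*v - 0.754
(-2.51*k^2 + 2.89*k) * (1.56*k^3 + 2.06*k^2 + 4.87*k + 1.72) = -3.9156*k^5 - 0.662199999999999*k^4 - 6.2703*k^3 + 9.7571*k^2 + 4.9708*k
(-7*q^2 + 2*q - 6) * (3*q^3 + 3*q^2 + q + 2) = -21*q^5 - 15*q^4 - 19*q^3 - 30*q^2 - 2*q - 12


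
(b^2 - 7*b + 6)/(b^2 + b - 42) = (b - 1)/(b + 7)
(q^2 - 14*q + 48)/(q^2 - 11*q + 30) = (q - 8)/(q - 5)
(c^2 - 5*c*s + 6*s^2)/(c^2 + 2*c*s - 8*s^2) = (c - 3*s)/(c + 4*s)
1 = 1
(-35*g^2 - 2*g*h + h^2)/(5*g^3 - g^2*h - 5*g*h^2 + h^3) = (-35*g^2 - 2*g*h + h^2)/(5*g^3 - g^2*h - 5*g*h^2 + h^3)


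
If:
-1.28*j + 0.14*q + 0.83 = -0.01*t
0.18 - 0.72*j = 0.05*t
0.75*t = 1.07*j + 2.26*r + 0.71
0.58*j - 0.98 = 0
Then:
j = 1.69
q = 11.00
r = -7.99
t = -20.73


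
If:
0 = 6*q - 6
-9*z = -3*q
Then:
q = 1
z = 1/3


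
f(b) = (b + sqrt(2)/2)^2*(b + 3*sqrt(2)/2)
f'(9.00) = 310.14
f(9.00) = 1047.94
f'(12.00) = 520.35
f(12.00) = 2280.18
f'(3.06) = 53.23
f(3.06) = 73.53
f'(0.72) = 10.15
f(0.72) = 5.79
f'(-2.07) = 1.72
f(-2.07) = 0.10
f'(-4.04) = 23.90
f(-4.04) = -21.31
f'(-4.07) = 24.42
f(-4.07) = -22.04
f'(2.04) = 30.41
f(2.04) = 31.40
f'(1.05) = 14.23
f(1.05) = 9.79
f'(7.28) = 213.97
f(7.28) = 599.75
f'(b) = (b + sqrt(2)/2)^2 + (b + 3*sqrt(2)/2)*(2*b + sqrt(2)) = 3*b^2 + 5*sqrt(2)*b + 7/2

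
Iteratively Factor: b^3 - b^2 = (b)*(b^2 - b) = b^2*(b - 1)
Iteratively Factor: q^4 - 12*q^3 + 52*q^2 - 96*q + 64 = (q - 2)*(q^3 - 10*q^2 + 32*q - 32) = (q - 4)*(q - 2)*(q^2 - 6*q + 8) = (q - 4)^2*(q - 2)*(q - 2)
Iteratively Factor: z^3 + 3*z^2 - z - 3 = (z + 3)*(z^2 - 1) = (z + 1)*(z + 3)*(z - 1)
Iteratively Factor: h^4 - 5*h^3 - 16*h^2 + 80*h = (h)*(h^3 - 5*h^2 - 16*h + 80) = h*(h - 5)*(h^2 - 16) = h*(h - 5)*(h - 4)*(h + 4)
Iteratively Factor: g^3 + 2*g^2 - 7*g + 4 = (g + 4)*(g^2 - 2*g + 1) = (g - 1)*(g + 4)*(g - 1)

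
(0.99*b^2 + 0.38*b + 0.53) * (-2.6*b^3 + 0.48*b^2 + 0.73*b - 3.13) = -2.574*b^5 - 0.5128*b^4 - 0.4729*b^3 - 2.5669*b^2 - 0.8025*b - 1.6589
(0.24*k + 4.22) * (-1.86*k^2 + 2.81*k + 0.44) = -0.4464*k^3 - 7.1748*k^2 + 11.9638*k + 1.8568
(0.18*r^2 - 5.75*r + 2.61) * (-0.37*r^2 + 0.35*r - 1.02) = -0.0666*r^4 + 2.1905*r^3 - 3.1618*r^2 + 6.7785*r - 2.6622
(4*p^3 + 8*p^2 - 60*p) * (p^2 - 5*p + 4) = 4*p^5 - 12*p^4 - 84*p^3 + 332*p^2 - 240*p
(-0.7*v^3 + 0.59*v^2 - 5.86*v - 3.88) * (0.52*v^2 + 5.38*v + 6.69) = -0.364*v^5 - 3.4592*v^4 - 4.556*v^3 - 29.5973*v^2 - 60.0778*v - 25.9572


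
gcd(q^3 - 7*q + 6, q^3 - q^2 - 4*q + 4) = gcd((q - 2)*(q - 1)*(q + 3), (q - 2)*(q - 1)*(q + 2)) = q^2 - 3*q + 2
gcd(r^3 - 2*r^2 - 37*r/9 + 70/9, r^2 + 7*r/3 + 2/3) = r + 2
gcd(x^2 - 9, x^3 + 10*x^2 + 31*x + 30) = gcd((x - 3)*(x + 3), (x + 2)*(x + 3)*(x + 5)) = x + 3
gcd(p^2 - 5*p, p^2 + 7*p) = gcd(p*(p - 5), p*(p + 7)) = p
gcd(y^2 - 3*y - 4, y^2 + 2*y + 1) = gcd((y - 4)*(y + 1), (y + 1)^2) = y + 1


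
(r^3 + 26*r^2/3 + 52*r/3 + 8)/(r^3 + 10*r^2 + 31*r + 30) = (r^2 + 20*r/3 + 4)/(r^2 + 8*r + 15)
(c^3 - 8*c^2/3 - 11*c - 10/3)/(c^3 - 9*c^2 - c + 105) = (3*c^2 + 7*c + 2)/(3*(c^2 - 4*c - 21))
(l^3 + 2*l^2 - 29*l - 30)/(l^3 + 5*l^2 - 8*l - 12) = (l - 5)/(l - 2)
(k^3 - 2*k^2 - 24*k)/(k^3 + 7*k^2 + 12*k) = (k - 6)/(k + 3)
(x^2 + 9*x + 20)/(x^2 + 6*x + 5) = (x + 4)/(x + 1)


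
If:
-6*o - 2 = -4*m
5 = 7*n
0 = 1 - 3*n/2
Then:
No Solution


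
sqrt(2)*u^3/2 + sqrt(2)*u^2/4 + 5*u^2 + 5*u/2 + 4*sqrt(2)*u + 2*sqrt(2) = (u + 1/2)*(u + 4*sqrt(2))*(sqrt(2)*u/2 + 1)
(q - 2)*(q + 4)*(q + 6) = q^3 + 8*q^2 + 4*q - 48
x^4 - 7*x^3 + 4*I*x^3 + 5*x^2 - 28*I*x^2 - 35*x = x*(x - 7)*(x - I)*(x + 5*I)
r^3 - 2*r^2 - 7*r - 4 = (r - 4)*(r + 1)^2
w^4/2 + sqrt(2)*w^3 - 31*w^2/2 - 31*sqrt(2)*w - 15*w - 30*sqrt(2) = (w/2 + sqrt(2))*(w - 6)*(w + 1)*(w + 5)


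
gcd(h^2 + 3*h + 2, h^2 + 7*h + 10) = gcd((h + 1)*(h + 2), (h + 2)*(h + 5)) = h + 2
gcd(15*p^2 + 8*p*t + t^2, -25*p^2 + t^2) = 5*p + t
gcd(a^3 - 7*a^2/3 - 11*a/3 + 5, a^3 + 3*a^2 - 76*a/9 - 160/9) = a + 5/3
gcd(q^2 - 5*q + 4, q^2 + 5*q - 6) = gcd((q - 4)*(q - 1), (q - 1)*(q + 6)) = q - 1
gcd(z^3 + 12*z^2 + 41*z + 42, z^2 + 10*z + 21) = z^2 + 10*z + 21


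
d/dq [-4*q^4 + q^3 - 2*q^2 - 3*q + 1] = -16*q^3 + 3*q^2 - 4*q - 3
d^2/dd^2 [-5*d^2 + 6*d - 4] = -10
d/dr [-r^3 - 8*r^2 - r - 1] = -3*r^2 - 16*r - 1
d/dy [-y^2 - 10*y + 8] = -2*y - 10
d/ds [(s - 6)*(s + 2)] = 2*s - 4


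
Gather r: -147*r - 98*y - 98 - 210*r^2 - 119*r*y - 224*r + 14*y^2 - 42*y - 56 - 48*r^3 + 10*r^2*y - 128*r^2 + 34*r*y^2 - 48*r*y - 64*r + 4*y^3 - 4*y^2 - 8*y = -48*r^3 + r^2*(10*y - 338) + r*(34*y^2 - 167*y - 435) + 4*y^3 + 10*y^2 - 148*y - 154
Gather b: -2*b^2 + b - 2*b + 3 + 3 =-2*b^2 - b + 6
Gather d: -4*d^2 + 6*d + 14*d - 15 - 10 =-4*d^2 + 20*d - 25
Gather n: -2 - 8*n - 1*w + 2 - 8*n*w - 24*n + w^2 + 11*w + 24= n*(-8*w - 32) + w^2 + 10*w + 24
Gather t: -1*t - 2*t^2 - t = -2*t^2 - 2*t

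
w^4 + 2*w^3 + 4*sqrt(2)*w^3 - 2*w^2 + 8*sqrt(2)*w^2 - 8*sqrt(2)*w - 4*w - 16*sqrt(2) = (w + 2)*(w - sqrt(2))*(w + sqrt(2))*(w + 4*sqrt(2))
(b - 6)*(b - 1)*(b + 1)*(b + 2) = b^4 - 4*b^3 - 13*b^2 + 4*b + 12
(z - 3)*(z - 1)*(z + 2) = z^3 - 2*z^2 - 5*z + 6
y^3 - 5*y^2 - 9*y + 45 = (y - 5)*(y - 3)*(y + 3)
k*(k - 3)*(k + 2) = k^3 - k^2 - 6*k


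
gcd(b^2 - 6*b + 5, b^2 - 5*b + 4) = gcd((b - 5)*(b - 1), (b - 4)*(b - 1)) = b - 1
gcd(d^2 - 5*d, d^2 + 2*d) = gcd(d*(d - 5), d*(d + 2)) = d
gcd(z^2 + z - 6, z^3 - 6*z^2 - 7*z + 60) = z + 3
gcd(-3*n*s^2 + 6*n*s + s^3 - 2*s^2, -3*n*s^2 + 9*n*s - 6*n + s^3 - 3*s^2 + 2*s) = -3*n*s + 6*n + s^2 - 2*s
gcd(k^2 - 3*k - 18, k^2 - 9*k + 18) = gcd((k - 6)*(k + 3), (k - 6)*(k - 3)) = k - 6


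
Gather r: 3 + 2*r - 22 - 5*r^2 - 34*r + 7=-5*r^2 - 32*r - 12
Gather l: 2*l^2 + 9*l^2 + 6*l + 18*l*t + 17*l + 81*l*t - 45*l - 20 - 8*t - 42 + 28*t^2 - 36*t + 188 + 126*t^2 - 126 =11*l^2 + l*(99*t - 22) + 154*t^2 - 44*t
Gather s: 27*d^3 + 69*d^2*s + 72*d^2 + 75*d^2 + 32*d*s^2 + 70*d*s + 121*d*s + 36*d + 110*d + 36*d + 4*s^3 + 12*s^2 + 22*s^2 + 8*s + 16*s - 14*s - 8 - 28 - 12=27*d^3 + 147*d^2 + 182*d + 4*s^3 + s^2*(32*d + 34) + s*(69*d^2 + 191*d + 10) - 48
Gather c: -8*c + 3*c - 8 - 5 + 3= -5*c - 10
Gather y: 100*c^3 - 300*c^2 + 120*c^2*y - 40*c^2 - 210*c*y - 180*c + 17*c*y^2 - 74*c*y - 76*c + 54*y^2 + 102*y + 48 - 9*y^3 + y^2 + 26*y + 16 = 100*c^3 - 340*c^2 - 256*c - 9*y^3 + y^2*(17*c + 55) + y*(120*c^2 - 284*c + 128) + 64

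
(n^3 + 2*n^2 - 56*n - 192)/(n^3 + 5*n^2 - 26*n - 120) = (n - 8)/(n - 5)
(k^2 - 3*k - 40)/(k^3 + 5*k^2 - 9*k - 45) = (k - 8)/(k^2 - 9)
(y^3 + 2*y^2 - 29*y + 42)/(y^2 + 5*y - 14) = y - 3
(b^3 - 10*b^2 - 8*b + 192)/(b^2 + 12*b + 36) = (b^3 - 10*b^2 - 8*b + 192)/(b^2 + 12*b + 36)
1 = 1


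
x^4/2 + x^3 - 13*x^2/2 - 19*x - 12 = (x/2 + 1)*(x - 4)*(x + 1)*(x + 3)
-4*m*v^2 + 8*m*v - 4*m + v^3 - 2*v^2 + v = (-4*m + v)*(v - 1)^2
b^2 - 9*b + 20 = (b - 5)*(b - 4)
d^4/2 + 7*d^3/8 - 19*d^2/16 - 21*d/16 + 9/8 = (d/2 + 1)*(d - 1)*(d - 3/4)*(d + 3/2)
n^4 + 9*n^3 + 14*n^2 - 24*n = n*(n - 1)*(n + 4)*(n + 6)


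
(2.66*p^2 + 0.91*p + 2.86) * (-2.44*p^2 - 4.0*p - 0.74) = -6.4904*p^4 - 12.8604*p^3 - 12.5868*p^2 - 12.1134*p - 2.1164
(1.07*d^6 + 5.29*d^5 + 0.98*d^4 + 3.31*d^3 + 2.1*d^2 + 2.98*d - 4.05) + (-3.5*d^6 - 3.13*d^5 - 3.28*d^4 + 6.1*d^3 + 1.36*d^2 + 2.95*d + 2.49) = -2.43*d^6 + 2.16*d^5 - 2.3*d^4 + 9.41*d^3 + 3.46*d^2 + 5.93*d - 1.56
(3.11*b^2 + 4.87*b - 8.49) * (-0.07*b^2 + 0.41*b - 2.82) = -0.2177*b^4 + 0.9342*b^3 - 6.1792*b^2 - 17.2143*b + 23.9418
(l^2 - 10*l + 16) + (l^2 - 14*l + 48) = 2*l^2 - 24*l + 64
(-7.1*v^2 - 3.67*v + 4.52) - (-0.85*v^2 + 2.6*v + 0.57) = -6.25*v^2 - 6.27*v + 3.95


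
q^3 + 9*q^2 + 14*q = q*(q + 2)*(q + 7)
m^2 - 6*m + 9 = (m - 3)^2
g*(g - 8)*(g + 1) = g^3 - 7*g^2 - 8*g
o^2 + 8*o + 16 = (o + 4)^2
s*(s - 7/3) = s^2 - 7*s/3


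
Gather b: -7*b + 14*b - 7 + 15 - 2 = 7*b + 6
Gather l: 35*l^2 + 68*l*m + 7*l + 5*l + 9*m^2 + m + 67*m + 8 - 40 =35*l^2 + l*(68*m + 12) + 9*m^2 + 68*m - 32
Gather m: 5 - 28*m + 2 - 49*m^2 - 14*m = -49*m^2 - 42*m + 7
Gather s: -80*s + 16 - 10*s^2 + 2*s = -10*s^2 - 78*s + 16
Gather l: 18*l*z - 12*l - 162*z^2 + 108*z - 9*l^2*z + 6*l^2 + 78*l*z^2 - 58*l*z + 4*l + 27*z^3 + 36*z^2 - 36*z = l^2*(6 - 9*z) + l*(78*z^2 - 40*z - 8) + 27*z^3 - 126*z^2 + 72*z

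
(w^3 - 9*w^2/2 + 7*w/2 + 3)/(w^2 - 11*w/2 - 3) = (w^2 - 5*w + 6)/(w - 6)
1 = 1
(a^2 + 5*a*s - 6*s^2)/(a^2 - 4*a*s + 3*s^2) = (-a - 6*s)/(-a + 3*s)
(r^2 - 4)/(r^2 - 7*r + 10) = (r + 2)/(r - 5)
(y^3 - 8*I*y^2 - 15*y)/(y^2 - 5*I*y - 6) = y*(y - 5*I)/(y - 2*I)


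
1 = 1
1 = 1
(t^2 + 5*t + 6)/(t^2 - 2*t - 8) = (t + 3)/(t - 4)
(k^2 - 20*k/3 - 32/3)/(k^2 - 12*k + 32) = (k + 4/3)/(k - 4)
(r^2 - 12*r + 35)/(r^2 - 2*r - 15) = (r - 7)/(r + 3)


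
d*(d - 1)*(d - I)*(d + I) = d^4 - d^3 + d^2 - d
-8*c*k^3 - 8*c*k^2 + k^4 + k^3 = k^2*(-8*c + k)*(k + 1)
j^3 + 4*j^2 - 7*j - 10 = (j - 2)*(j + 1)*(j + 5)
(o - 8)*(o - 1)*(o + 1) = o^3 - 8*o^2 - o + 8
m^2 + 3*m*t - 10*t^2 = (m - 2*t)*(m + 5*t)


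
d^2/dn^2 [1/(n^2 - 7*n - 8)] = 2*(n^2 - 7*n - (2*n - 7)^2 - 8)/(-n^2 + 7*n + 8)^3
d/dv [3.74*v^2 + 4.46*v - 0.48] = 7.48*v + 4.46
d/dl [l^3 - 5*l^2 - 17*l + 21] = 3*l^2 - 10*l - 17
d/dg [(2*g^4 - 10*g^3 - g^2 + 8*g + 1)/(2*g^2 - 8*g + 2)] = (2*g^5 - 17*g^4 + 44*g^3 - 17*g^2 - 2*g + 6)/(g^4 - 8*g^3 + 18*g^2 - 8*g + 1)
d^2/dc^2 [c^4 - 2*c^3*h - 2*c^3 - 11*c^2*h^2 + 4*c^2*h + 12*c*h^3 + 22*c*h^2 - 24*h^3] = 12*c^2 - 12*c*h - 12*c - 22*h^2 + 8*h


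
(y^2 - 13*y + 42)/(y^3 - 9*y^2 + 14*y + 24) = (y - 7)/(y^2 - 3*y - 4)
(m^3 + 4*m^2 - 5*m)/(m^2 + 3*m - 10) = m*(m - 1)/(m - 2)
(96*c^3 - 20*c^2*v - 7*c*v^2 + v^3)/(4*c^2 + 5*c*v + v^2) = (24*c^2 - 11*c*v + v^2)/(c + v)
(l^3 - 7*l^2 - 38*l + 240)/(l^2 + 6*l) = l - 13 + 40/l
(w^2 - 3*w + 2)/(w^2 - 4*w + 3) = (w - 2)/(w - 3)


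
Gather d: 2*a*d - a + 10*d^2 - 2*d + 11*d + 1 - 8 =-a + 10*d^2 + d*(2*a + 9) - 7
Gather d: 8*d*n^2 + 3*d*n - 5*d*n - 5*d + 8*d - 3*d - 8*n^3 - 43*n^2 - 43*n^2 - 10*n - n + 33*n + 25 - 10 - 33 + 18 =d*(8*n^2 - 2*n) - 8*n^3 - 86*n^2 + 22*n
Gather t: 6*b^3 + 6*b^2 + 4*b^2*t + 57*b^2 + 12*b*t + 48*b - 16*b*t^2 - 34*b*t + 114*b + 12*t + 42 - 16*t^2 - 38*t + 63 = 6*b^3 + 63*b^2 + 162*b + t^2*(-16*b - 16) + t*(4*b^2 - 22*b - 26) + 105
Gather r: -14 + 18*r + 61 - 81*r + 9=56 - 63*r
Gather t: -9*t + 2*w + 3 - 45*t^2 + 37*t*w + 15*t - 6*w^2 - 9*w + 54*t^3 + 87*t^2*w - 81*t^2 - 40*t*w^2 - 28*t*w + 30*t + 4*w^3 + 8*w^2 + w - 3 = 54*t^3 + t^2*(87*w - 126) + t*(-40*w^2 + 9*w + 36) + 4*w^3 + 2*w^2 - 6*w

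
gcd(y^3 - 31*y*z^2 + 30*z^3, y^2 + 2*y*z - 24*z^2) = y + 6*z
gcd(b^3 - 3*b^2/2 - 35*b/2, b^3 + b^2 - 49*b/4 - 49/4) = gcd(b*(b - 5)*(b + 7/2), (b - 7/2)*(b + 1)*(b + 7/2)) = b + 7/2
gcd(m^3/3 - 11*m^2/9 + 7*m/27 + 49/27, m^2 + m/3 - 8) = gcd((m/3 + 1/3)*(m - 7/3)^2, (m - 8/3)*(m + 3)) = 1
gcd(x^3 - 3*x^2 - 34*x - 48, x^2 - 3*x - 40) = x - 8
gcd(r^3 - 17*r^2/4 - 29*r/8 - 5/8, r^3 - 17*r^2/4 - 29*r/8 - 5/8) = r^3 - 17*r^2/4 - 29*r/8 - 5/8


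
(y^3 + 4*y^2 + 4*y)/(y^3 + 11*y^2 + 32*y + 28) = y/(y + 7)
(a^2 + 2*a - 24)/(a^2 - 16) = (a + 6)/(a + 4)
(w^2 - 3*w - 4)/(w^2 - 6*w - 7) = (w - 4)/(w - 7)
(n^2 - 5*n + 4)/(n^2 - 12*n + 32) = (n - 1)/(n - 8)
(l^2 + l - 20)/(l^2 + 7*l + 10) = (l - 4)/(l + 2)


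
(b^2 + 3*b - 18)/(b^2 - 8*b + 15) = (b + 6)/(b - 5)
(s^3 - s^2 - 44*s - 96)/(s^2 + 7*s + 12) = s - 8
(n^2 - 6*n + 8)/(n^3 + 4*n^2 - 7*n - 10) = (n - 4)/(n^2 + 6*n + 5)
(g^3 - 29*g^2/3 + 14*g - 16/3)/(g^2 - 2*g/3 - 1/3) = (3*g^2 - 26*g + 16)/(3*g + 1)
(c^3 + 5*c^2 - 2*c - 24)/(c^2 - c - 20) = (c^2 + c - 6)/(c - 5)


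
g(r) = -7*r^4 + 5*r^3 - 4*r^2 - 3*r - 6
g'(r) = -28*r^3 + 15*r^2 - 8*r - 3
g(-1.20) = -31.32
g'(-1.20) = 76.58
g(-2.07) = -189.80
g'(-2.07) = 326.19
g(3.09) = -544.11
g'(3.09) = -710.60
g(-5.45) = -7093.52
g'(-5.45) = 5018.74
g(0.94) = -13.67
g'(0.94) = -20.52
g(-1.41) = -51.41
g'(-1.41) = 116.59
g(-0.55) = -7.03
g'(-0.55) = 10.60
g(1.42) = -32.47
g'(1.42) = -64.29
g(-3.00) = -735.00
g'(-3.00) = 912.00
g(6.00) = -8160.00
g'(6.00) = -5559.00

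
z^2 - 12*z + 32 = (z - 8)*(z - 4)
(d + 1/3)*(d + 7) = d^2 + 22*d/3 + 7/3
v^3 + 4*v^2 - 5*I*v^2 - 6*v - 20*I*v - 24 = (v + 4)*(v - 3*I)*(v - 2*I)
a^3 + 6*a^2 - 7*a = a*(a - 1)*(a + 7)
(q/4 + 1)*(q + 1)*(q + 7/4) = q^3/4 + 27*q^2/16 + 51*q/16 + 7/4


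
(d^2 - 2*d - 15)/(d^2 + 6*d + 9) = (d - 5)/(d + 3)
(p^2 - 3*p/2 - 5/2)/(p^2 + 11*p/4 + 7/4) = 2*(2*p - 5)/(4*p + 7)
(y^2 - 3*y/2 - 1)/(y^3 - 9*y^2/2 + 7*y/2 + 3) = 1/(y - 3)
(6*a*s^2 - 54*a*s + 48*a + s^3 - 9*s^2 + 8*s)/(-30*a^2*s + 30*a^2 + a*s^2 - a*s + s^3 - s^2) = (s - 8)/(-5*a + s)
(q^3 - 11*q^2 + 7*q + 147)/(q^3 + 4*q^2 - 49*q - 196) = (q^2 - 4*q - 21)/(q^2 + 11*q + 28)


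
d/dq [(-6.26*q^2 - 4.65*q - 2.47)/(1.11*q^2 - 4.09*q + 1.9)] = (30.7649*q^2 - 18.3046*q - 18.9373)/(1.2321*q^4 - 9.0798*q^3 + 20.9461*q^2 - 15.542*q + 3.61)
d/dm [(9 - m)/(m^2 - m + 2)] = (-m^2 + m + (m - 9)*(2*m - 1) - 2)/(m^2 - m + 2)^2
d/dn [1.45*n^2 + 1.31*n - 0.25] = 2.9*n + 1.31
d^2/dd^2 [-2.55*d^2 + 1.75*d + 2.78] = -5.10000000000000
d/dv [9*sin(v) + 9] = 9*cos(v)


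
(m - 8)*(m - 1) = m^2 - 9*m + 8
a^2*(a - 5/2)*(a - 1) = a^4 - 7*a^3/2 + 5*a^2/2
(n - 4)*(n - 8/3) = n^2 - 20*n/3 + 32/3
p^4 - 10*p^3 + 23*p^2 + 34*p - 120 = (p - 5)*(p - 4)*(p - 3)*(p + 2)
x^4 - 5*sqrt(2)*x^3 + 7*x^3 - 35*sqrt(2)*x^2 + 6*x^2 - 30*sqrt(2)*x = x*(x + 1)*(x + 6)*(x - 5*sqrt(2))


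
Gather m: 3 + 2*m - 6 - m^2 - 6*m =-m^2 - 4*m - 3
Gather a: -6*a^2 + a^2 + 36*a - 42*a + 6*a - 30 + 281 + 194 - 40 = 405 - 5*a^2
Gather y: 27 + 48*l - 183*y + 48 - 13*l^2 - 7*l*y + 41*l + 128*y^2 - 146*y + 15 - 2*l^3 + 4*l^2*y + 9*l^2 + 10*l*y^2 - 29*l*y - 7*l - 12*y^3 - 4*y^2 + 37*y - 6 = -2*l^3 - 4*l^2 + 82*l - 12*y^3 + y^2*(10*l + 124) + y*(4*l^2 - 36*l - 292) + 84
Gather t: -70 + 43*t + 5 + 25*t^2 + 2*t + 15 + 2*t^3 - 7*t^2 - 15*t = 2*t^3 + 18*t^2 + 30*t - 50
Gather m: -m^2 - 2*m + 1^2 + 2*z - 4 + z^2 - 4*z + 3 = -m^2 - 2*m + z^2 - 2*z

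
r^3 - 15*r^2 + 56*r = r*(r - 8)*(r - 7)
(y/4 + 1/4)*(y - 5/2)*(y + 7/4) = y^3/4 + y^2/16 - 41*y/32 - 35/32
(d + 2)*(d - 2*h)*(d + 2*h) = d^3 + 2*d^2 - 4*d*h^2 - 8*h^2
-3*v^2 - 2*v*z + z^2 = (-3*v + z)*(v + z)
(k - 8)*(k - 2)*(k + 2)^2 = k^4 - 6*k^3 - 20*k^2 + 24*k + 64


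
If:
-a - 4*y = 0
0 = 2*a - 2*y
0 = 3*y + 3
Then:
No Solution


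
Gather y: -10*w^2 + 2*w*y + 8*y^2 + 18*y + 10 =-10*w^2 + 8*y^2 + y*(2*w + 18) + 10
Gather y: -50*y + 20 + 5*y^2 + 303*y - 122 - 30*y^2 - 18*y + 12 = -25*y^2 + 235*y - 90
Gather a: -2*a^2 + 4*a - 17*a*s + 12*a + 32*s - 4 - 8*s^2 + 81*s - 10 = -2*a^2 + a*(16 - 17*s) - 8*s^2 + 113*s - 14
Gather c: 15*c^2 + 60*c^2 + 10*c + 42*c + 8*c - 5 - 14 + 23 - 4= 75*c^2 + 60*c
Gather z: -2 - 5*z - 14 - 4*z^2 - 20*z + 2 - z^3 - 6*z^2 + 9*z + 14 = -z^3 - 10*z^2 - 16*z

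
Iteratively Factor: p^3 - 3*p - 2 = (p + 1)*(p^2 - p - 2) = (p - 2)*(p + 1)*(p + 1)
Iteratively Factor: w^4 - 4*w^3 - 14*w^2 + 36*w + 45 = (w - 3)*(w^3 - w^2 - 17*w - 15) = (w - 5)*(w - 3)*(w^2 + 4*w + 3) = (w - 5)*(w - 3)*(w + 3)*(w + 1)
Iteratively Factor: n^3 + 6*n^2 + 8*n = (n + 2)*(n^2 + 4*n) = (n + 2)*(n + 4)*(n)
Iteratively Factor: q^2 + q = (q + 1)*(q)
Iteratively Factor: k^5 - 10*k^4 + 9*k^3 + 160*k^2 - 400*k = (k - 5)*(k^4 - 5*k^3 - 16*k^2 + 80*k) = (k - 5)*(k + 4)*(k^3 - 9*k^2 + 20*k) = (k - 5)*(k - 4)*(k + 4)*(k^2 - 5*k) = k*(k - 5)*(k - 4)*(k + 4)*(k - 5)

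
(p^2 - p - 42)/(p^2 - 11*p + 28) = (p + 6)/(p - 4)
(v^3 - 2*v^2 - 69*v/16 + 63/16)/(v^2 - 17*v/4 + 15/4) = (16*v^2 + 16*v - 21)/(4*(4*v - 5))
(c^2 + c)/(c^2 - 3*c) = (c + 1)/(c - 3)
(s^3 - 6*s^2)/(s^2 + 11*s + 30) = s^2*(s - 6)/(s^2 + 11*s + 30)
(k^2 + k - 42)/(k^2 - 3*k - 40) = (-k^2 - k + 42)/(-k^2 + 3*k + 40)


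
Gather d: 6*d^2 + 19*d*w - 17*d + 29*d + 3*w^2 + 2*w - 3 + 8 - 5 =6*d^2 + d*(19*w + 12) + 3*w^2 + 2*w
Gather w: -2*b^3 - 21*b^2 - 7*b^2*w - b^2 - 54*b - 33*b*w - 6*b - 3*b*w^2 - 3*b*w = -2*b^3 - 22*b^2 - 3*b*w^2 - 60*b + w*(-7*b^2 - 36*b)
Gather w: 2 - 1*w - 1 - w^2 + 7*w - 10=-w^2 + 6*w - 9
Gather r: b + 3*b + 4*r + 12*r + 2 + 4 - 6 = 4*b + 16*r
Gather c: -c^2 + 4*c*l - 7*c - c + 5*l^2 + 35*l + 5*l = -c^2 + c*(4*l - 8) + 5*l^2 + 40*l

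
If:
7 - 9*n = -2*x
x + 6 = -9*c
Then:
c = -x/9 - 2/3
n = 2*x/9 + 7/9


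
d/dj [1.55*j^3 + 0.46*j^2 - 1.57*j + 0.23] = 4.65*j^2 + 0.92*j - 1.57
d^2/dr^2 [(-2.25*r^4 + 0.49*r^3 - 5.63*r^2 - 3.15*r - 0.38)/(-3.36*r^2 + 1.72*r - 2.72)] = (50.8032*r^6 - 78.0192*r^5 + 163.3176*r^4 - 26.1669440000001*r^3 - 69.470592*r^2 - 207.658752*r + 108.082496)/(37.933056*r^6 - 58.254336*r^5 + 121.943808*r^4 - 99.404992*r^3 + 98.716416*r^2 - 38.175744*r + 20.123648)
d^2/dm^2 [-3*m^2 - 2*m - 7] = -6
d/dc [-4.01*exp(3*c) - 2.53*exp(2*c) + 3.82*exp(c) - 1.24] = (-12.03*exp(2*c) - 5.06*exp(c) + 3.82)*exp(c)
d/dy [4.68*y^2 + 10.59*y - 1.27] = 9.36*y + 10.59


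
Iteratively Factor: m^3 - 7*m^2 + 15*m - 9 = (m - 1)*(m^2 - 6*m + 9) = (m - 3)*(m - 1)*(m - 3)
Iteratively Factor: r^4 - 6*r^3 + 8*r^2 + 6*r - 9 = (r - 1)*(r^3 - 5*r^2 + 3*r + 9) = (r - 3)*(r - 1)*(r^2 - 2*r - 3) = (r - 3)^2*(r - 1)*(r + 1)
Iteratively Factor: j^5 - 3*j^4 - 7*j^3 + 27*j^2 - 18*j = (j - 1)*(j^4 - 2*j^3 - 9*j^2 + 18*j) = (j - 2)*(j - 1)*(j^3 - 9*j) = (j - 3)*(j - 2)*(j - 1)*(j^2 + 3*j) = j*(j - 3)*(j - 2)*(j - 1)*(j + 3)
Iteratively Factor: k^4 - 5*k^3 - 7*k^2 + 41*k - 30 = (k - 1)*(k^3 - 4*k^2 - 11*k + 30) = (k - 2)*(k - 1)*(k^2 - 2*k - 15) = (k - 2)*(k - 1)*(k + 3)*(k - 5)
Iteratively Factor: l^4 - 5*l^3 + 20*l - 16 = (l + 2)*(l^3 - 7*l^2 + 14*l - 8) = (l - 1)*(l + 2)*(l^2 - 6*l + 8) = (l - 4)*(l - 1)*(l + 2)*(l - 2)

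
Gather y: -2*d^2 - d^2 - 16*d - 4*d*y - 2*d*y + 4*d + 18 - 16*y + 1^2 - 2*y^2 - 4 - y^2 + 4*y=-3*d^2 - 12*d - 3*y^2 + y*(-6*d - 12) + 15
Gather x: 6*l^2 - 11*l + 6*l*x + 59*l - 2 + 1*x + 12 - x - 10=6*l^2 + 6*l*x + 48*l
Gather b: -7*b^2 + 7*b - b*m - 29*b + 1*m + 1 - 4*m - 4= -7*b^2 + b*(-m - 22) - 3*m - 3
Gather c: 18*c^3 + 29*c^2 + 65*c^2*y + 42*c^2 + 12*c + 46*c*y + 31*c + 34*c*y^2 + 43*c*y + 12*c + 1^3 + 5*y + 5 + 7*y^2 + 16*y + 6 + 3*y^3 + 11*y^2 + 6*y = 18*c^3 + c^2*(65*y + 71) + c*(34*y^2 + 89*y + 55) + 3*y^3 + 18*y^2 + 27*y + 12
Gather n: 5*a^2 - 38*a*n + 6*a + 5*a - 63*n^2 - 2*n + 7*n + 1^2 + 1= 5*a^2 + 11*a - 63*n^2 + n*(5 - 38*a) + 2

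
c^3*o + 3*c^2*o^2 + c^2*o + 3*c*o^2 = c*(c + 3*o)*(c*o + o)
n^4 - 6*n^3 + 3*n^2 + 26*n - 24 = (n - 4)*(n - 3)*(n - 1)*(n + 2)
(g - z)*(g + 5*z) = g^2 + 4*g*z - 5*z^2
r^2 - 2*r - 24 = (r - 6)*(r + 4)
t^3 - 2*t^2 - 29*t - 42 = (t - 7)*(t + 2)*(t + 3)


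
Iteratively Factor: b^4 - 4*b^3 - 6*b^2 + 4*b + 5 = (b + 1)*(b^3 - 5*b^2 - b + 5) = (b - 5)*(b + 1)*(b^2 - 1) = (b - 5)*(b + 1)^2*(b - 1)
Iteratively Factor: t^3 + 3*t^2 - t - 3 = (t + 1)*(t^2 + 2*t - 3) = (t + 1)*(t + 3)*(t - 1)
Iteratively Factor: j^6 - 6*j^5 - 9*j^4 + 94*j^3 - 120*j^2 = (j)*(j^5 - 6*j^4 - 9*j^3 + 94*j^2 - 120*j) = j*(j - 3)*(j^4 - 3*j^3 - 18*j^2 + 40*j) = j*(j - 5)*(j - 3)*(j^3 + 2*j^2 - 8*j) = j*(j - 5)*(j - 3)*(j - 2)*(j^2 + 4*j) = j^2*(j - 5)*(j - 3)*(j - 2)*(j + 4)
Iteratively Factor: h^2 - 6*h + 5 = (h - 5)*(h - 1)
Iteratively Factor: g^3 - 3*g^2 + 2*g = (g)*(g^2 - 3*g + 2) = g*(g - 1)*(g - 2)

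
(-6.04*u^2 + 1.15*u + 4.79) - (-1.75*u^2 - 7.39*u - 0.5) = -4.29*u^2 + 8.54*u + 5.29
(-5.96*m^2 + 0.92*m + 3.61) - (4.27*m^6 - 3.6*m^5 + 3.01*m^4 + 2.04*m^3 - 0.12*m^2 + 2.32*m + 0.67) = -4.27*m^6 + 3.6*m^5 - 3.01*m^4 - 2.04*m^3 - 5.84*m^2 - 1.4*m + 2.94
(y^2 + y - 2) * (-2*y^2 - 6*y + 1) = -2*y^4 - 8*y^3 - y^2 + 13*y - 2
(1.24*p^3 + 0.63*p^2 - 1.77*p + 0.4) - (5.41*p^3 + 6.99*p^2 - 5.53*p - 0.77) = -4.17*p^3 - 6.36*p^2 + 3.76*p + 1.17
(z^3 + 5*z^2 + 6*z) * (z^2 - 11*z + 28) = z^5 - 6*z^4 - 21*z^3 + 74*z^2 + 168*z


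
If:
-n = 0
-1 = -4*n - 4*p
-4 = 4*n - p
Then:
No Solution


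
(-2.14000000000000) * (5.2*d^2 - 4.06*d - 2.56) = -11.128*d^2 + 8.6884*d + 5.4784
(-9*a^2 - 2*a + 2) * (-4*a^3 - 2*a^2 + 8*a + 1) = 36*a^5 + 26*a^4 - 76*a^3 - 29*a^2 + 14*a + 2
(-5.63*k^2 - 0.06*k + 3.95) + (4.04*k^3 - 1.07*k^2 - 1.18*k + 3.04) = 4.04*k^3 - 6.7*k^2 - 1.24*k + 6.99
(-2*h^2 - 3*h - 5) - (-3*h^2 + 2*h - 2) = h^2 - 5*h - 3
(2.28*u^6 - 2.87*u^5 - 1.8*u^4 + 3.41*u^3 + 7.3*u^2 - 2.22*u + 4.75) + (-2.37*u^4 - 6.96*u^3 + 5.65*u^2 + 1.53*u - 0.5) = 2.28*u^6 - 2.87*u^5 - 4.17*u^4 - 3.55*u^3 + 12.95*u^2 - 0.69*u + 4.25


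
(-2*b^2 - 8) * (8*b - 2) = -16*b^3 + 4*b^2 - 64*b + 16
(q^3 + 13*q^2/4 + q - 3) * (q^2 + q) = q^5 + 17*q^4/4 + 17*q^3/4 - 2*q^2 - 3*q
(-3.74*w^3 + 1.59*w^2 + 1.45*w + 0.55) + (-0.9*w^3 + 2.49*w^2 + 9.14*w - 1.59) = -4.64*w^3 + 4.08*w^2 + 10.59*w - 1.04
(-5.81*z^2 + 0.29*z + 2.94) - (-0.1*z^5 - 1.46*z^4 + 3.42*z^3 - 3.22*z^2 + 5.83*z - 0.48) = 0.1*z^5 + 1.46*z^4 - 3.42*z^3 - 2.59*z^2 - 5.54*z + 3.42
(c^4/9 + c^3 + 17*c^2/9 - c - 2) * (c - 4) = c^5/9 + 5*c^4/9 - 19*c^3/9 - 77*c^2/9 + 2*c + 8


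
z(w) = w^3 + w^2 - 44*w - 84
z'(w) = 3*w^2 + 2*w - 44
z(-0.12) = -78.71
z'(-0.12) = -44.20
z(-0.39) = -66.75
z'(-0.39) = -44.32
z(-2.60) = 19.58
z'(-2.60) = -28.92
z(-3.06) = 31.35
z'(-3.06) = -22.03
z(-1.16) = -33.18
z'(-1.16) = -42.28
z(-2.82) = 25.61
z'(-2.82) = -25.78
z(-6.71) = -45.85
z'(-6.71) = 77.65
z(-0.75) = -50.86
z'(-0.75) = -43.81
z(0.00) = -84.00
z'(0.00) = -44.00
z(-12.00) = -1140.00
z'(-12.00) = 364.00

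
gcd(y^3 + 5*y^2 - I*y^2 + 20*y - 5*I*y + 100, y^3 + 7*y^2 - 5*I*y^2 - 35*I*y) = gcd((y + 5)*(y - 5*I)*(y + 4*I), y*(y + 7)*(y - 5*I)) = y - 5*I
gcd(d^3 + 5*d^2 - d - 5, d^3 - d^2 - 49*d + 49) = d - 1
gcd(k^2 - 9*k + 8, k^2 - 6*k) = 1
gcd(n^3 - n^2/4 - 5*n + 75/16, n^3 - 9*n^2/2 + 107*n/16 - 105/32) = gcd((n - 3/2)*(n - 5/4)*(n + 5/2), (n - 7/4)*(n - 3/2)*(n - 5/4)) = n^2 - 11*n/4 + 15/8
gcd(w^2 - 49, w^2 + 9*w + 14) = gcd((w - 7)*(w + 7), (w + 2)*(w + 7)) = w + 7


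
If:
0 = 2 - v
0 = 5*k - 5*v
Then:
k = 2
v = 2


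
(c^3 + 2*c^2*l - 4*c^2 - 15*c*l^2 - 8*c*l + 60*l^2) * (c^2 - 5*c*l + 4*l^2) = c^5 - 3*c^4*l - 4*c^4 - 21*c^3*l^2 + 12*c^3*l + 83*c^2*l^3 + 84*c^2*l^2 - 60*c*l^4 - 332*c*l^3 + 240*l^4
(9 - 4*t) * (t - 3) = -4*t^2 + 21*t - 27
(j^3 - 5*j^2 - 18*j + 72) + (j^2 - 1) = j^3 - 4*j^2 - 18*j + 71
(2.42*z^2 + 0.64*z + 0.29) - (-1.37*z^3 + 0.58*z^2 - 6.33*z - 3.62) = 1.37*z^3 + 1.84*z^2 + 6.97*z + 3.91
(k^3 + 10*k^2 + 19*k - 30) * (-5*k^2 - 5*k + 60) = -5*k^5 - 55*k^4 - 85*k^3 + 655*k^2 + 1290*k - 1800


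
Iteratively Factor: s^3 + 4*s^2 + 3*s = (s + 1)*(s^2 + 3*s) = (s + 1)*(s + 3)*(s)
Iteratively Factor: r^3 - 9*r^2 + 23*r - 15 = (r - 5)*(r^2 - 4*r + 3) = (r - 5)*(r - 3)*(r - 1)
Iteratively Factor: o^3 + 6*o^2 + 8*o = (o + 4)*(o^2 + 2*o) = o*(o + 4)*(o + 2)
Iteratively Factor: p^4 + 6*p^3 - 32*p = (p)*(p^3 + 6*p^2 - 32) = p*(p + 4)*(p^2 + 2*p - 8) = p*(p - 2)*(p + 4)*(p + 4)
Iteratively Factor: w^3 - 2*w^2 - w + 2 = (w + 1)*(w^2 - 3*w + 2) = (w - 1)*(w + 1)*(w - 2)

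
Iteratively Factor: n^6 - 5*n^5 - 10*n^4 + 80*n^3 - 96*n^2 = (n + 4)*(n^5 - 9*n^4 + 26*n^3 - 24*n^2) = n*(n + 4)*(n^4 - 9*n^3 + 26*n^2 - 24*n) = n*(n - 4)*(n + 4)*(n^3 - 5*n^2 + 6*n) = n*(n - 4)*(n - 2)*(n + 4)*(n^2 - 3*n) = n*(n - 4)*(n - 3)*(n - 2)*(n + 4)*(n)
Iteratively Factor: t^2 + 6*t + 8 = (t + 2)*(t + 4)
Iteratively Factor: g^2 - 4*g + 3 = (g - 1)*(g - 3)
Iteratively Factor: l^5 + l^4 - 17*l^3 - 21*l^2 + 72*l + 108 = (l + 3)*(l^4 - 2*l^3 - 11*l^2 + 12*l + 36) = (l + 2)*(l + 3)*(l^3 - 4*l^2 - 3*l + 18) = (l - 3)*(l + 2)*(l + 3)*(l^2 - l - 6) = (l - 3)^2*(l + 2)*(l + 3)*(l + 2)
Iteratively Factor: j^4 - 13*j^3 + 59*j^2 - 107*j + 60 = (j - 3)*(j^3 - 10*j^2 + 29*j - 20) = (j - 5)*(j - 3)*(j^2 - 5*j + 4) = (j - 5)*(j - 4)*(j - 3)*(j - 1)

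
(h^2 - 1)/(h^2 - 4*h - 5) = (h - 1)/(h - 5)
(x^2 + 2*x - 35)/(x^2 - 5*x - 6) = (-x^2 - 2*x + 35)/(-x^2 + 5*x + 6)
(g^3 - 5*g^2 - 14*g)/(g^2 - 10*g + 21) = g*(g + 2)/(g - 3)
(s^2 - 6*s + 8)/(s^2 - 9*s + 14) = (s - 4)/(s - 7)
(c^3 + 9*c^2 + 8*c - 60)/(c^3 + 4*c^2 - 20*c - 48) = (c^2 + 3*c - 10)/(c^2 - 2*c - 8)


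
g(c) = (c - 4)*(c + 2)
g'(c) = 2*c - 2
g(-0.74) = -5.97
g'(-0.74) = -3.48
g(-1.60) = -2.24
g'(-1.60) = -5.20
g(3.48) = -2.85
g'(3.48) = 4.96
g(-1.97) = -0.18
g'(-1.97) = -5.94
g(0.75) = -8.94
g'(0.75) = -0.50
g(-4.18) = 17.83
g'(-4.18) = -10.36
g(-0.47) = -6.84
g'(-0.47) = -2.94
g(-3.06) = 7.48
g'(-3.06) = -8.12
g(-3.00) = 7.00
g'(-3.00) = -8.00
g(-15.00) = 247.00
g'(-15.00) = -32.00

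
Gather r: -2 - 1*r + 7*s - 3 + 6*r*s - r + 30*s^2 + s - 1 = r*(6*s - 2) + 30*s^2 + 8*s - 6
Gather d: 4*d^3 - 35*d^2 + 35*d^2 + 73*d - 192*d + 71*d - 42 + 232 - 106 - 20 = 4*d^3 - 48*d + 64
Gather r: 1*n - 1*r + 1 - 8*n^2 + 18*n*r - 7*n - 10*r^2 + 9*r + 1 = -8*n^2 - 6*n - 10*r^2 + r*(18*n + 8) + 2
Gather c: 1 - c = 1 - c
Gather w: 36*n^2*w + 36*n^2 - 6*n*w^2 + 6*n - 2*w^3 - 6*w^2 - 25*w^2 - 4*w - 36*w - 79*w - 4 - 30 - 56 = 36*n^2 + 6*n - 2*w^3 + w^2*(-6*n - 31) + w*(36*n^2 - 119) - 90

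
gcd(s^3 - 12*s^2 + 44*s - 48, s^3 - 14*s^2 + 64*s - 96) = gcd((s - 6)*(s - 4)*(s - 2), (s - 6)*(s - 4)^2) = s^2 - 10*s + 24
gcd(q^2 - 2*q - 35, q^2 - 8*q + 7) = q - 7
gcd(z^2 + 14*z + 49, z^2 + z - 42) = z + 7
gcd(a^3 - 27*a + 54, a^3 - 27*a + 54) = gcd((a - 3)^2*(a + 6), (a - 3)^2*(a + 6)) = a^3 - 27*a + 54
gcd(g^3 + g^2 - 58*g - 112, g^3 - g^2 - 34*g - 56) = g + 2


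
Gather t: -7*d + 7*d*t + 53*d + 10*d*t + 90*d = 17*d*t + 136*d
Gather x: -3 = -3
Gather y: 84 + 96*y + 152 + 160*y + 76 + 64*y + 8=320*y + 320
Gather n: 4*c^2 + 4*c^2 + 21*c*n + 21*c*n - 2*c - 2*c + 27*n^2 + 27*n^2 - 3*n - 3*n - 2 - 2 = 8*c^2 - 4*c + 54*n^2 + n*(42*c - 6) - 4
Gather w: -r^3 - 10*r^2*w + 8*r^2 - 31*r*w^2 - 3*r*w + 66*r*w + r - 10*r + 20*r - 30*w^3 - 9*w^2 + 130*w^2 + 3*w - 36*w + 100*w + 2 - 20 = -r^3 + 8*r^2 + 11*r - 30*w^3 + w^2*(121 - 31*r) + w*(-10*r^2 + 63*r + 67) - 18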